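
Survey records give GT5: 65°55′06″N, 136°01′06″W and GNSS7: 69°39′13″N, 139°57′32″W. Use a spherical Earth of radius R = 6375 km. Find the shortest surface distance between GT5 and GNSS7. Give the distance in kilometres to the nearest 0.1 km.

447.2 km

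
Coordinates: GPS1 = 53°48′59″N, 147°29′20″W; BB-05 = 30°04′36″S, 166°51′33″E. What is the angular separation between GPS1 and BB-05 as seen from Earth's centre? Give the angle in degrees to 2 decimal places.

GPS1: φ = +53.81639°, λ = -147.48889°
BB-05: φ = -30.07667°, λ = +166.85917°
Δφ = -83.8931°,  Δλ = -45.6519°
a = sin²(Δφ/2) + cos φ₁ cos φ₂ sin²(Δλ/2) = 0.523692
c = 2·arcsin(√a) = 1.618198 rad = 92.7159°

92.72°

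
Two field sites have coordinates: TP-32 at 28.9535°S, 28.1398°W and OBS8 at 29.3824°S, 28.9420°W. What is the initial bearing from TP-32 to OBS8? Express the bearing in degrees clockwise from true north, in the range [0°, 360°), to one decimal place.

238.3°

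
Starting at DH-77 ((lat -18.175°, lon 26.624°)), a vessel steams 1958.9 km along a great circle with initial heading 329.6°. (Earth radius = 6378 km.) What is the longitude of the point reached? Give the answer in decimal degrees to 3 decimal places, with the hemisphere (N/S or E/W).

δ = d/R = 1958.9/6378 = 0.307134 rad
φ₂ = arcsin(sin φ₁ cos δ + cos φ₁ sin δ cos θ)
   = arcsin(-0.31192·0.95320 + 0.95011·0.30233·0.86251) = -2.84141°
λ₂ = λ₁ + atan2(sin θ sin δ cos φ₁, cos δ − sin φ₁ sin φ₂) = 17.81295°

17.813°E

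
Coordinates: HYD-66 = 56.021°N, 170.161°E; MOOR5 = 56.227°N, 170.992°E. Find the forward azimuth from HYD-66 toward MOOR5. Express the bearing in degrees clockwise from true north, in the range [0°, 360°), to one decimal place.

Δλ = 0.8310°
y = sin Δλ · cos φ₂ = 0.008062
x = cos φ₁ sin φ₂ − sin φ₁ cos φ₂ cos Δλ = 0.003644
θ = atan2(y, x) = 65.6790° → 65.6790° (mod 360°)

65.7°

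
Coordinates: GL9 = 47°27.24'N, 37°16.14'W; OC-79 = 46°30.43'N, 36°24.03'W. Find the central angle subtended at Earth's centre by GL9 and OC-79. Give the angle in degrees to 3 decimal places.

1.117°

GL9: φ = +47.45400°, λ = -37.26900°
OC-79: φ = +46.50717°, λ = -36.40050°
Δφ = -0.9468°,  Δλ = 0.8685°
a = sin²(Δφ/2) + cos φ₁ cos φ₂ sin²(Δλ/2) = 0.000095
c = 2·arcsin(√a) = 0.019494 rad = 1.1169°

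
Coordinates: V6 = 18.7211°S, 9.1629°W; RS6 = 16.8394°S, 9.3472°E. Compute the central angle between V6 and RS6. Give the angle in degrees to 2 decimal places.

Δφ = 1.8817°,  Δλ = 18.5101°
a = sin²(Δφ/2) + cos φ₁ cos φ₂ sin²(Δλ/2) = 0.023717
c = 2·arcsin(√a) = 0.309236 rad = 17.7179°

17.72°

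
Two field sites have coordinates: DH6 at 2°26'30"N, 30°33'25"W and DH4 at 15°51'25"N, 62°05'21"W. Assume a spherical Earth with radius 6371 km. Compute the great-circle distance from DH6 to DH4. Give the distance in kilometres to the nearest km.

3760 km

DH6: φ = +2.44167°, λ = -30.55694°
DH4: φ = +15.85694°, λ = -62.08917°
Δφ = 13.4153°,  Δλ = -31.5322°
a = sin²(Δφ/2) + cos φ₁ cos φ₂ sin²(Δλ/2) = 0.084596
c = 2·arcsin(√a) = 0.590239 rad = 33.8182°
d = R·c = 6371 × 0.590239 = 3760.4 km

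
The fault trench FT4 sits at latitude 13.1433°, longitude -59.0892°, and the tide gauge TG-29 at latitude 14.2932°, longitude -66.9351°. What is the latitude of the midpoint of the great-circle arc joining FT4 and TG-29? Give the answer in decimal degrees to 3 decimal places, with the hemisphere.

13.749°N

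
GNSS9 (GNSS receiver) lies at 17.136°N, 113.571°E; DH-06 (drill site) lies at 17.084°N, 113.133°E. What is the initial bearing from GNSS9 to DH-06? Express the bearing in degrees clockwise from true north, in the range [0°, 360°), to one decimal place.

Δλ = -0.4380°
y = sin Δλ · cos φ₂ = -0.007307
x = cos φ₁ sin φ₂ − sin φ₁ cos φ₂ cos Δλ = -0.000899
θ = atan2(y, x) = -97.0165° → 262.9835° (mod 360°)

263.0°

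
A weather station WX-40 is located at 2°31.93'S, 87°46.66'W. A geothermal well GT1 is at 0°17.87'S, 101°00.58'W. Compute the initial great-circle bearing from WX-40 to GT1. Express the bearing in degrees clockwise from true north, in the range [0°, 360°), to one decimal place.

WX-40: φ = -2.53217°, λ = -87.77767°
GT1: φ = -0.29783°, λ = -101.00967°
Δλ = -13.2320°
y = sin Δλ · cos φ₂ = -0.228891
x = cos φ₁ sin φ₂ − sin φ₁ cos φ₂ cos Δλ = 0.037814
θ = atan2(y, x) = -80.6193° → 279.3807° (mod 360°)

279.4°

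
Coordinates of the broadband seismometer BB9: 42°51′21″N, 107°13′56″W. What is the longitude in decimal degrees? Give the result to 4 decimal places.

107.2322°W

107° + 13′/60 + 56″/3600 = 107 + 0.21667 + 0.01556 = 107.2322°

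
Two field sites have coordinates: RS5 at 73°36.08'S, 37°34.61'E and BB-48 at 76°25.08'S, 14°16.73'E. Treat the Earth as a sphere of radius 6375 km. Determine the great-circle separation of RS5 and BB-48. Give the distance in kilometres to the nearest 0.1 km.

733.6 km

RS5: φ = -73.60133°, λ = +37.57683°
BB-48: φ = -76.41800°, λ = +14.27883°
Δφ = -2.8167°,  Δλ = -23.2980°
a = sin²(Δφ/2) + cos φ₁ cos φ₂ sin²(Δλ/2) = 0.003307
c = 2·arcsin(√a) = 0.115078 rad = 6.5935°
d = R·c = 6375 × 0.115078 = 733.6 km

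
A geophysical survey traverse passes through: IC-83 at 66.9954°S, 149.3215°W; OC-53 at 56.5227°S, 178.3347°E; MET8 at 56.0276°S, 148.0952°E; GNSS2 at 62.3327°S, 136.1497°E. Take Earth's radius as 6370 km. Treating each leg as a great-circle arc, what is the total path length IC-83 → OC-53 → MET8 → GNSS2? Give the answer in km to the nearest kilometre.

4851 km

IC-83→OC-53: c = 0.317892 rad, d = 2024.97 km
OC-53→MET8: c = 0.290780 rad, d = 1852.27 km
MET8→GNSS2: c = 0.152908 rad, d = 974.02 km
Total = 2024.97 + 1852.27 + 974.02 = 4851.26 km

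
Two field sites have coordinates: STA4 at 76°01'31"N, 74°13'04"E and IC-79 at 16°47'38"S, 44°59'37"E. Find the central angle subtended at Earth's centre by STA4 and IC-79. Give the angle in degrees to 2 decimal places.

94.51°

STA4: φ = +76.02528°, λ = +74.21778°
IC-79: φ = -16.79389°, λ = +44.99361°
Δφ = -92.8192°,  Δλ = -29.2242°
a = sin²(Δφ/2) + cos φ₁ cos φ₂ sin²(Δλ/2) = 0.539306
c = 2·arcsin(√a) = 1.649489 rad = 94.5087°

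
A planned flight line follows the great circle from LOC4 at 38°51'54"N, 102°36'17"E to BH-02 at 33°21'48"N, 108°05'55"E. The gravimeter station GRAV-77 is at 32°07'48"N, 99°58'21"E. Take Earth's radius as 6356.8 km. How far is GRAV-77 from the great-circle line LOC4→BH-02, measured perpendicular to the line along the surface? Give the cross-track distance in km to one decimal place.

LOC4: φ = +38.86500°, λ = +102.60472°
BH-02: φ = +33.36333°, λ = +108.09861°
GRAV-77: φ = +32.13000°, λ = +99.97250°
δ₁₃ = central angle LOC4→GRAV-77 = 0.123338 rad  (haversine)
θ₁₃ = bearing LOC4→GRAV-77 = 198.429°,  θ₁₂ = bearing LOC4→BH-02 = 139.453°
dₓₜ = R·arcsin(sin δ₁₃ · sin(θ₁₃ − θ₁₂)) = 6356.8·arcsin(0.12303·sin(58.976°)) = 671.424 km
|dₓₜ| = 671.424 km

671.4 km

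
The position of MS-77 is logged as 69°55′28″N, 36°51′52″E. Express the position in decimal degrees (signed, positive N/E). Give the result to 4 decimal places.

lat: 69.9244° N → +69.9244°
lon: 36.8644° E → +36.8644°

+69.9244°, +36.8644°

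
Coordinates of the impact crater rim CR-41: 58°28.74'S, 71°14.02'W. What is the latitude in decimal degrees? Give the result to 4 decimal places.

58.4790°S

58° + 28.74′/60 = 58 + 0.47900 = 58.4790°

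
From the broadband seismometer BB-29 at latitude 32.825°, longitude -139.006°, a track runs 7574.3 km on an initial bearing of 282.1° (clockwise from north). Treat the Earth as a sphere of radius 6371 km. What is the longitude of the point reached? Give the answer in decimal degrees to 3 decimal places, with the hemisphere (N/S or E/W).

143.891°E

δ = d/R = 7574.3/6371 = 1.188871 rad
φ₂ = arcsin(sin φ₁ cos δ + cos φ₁ sin δ cos θ)
   = arcsin(0.54207·0.37271 + 0.84033·0.92795·0.20962) = 21.43789°
λ₂ = λ₁ + atan2(sin θ sin δ cos φ₁, cos δ − sin φ₁ sin φ₂) = 143.89090°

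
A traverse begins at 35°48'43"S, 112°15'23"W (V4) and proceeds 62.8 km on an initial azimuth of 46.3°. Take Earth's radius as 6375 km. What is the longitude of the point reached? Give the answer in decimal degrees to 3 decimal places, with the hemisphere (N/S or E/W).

111.756°W

V4: φ = -35.81194°, λ = -112.25639°
δ = d/R = 62.8/6375 = 0.009851 rad
φ₂ = arcsin(sin φ₁ cos δ + cos φ₁ sin δ cos θ)
   = arcsin(-0.58513·0.99995 + 0.81094·0.00985·0.69088) = -35.42096°
λ₂ = λ₁ + atan2(sin θ sin δ cos φ₁, cos δ − sin φ₁ sin φ₂) = -111.75566°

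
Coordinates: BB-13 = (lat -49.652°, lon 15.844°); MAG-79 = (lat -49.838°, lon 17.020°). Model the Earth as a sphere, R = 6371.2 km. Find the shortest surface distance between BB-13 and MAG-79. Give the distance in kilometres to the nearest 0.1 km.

87.0 km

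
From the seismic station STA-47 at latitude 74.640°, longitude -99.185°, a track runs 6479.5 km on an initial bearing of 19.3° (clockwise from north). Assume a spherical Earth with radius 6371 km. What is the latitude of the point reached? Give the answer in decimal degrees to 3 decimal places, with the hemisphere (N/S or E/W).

46.033°N

δ = d/R = 6479.5/6371 = 1.017030 rad
φ₂ = arcsin(sin φ₁ cos δ + cos φ₁ sin δ cos θ)
   = arcsin(0.96428·0.52589 + 0.26488·0.85055·0.94380) = 46.03337°
λ₂ = λ₁ + atan2(sin θ sin δ cos φ₁, cos δ − sin φ₁ sin φ₂) = 56.92819°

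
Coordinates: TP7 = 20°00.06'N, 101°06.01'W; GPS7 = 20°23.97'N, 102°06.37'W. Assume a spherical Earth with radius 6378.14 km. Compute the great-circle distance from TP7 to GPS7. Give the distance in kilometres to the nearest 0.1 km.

TP7: φ = +20.00100°, λ = -101.10017°
GPS7: φ = +20.39950°, λ = -102.10617°
Δφ = 0.3985°,  Δλ = -1.0060°
a = sin²(Δφ/2) + cos φ₁ cos φ₂ sin²(Δλ/2) = 0.000080
c = 2·arcsin(√a) = 0.017886 rad = 1.0248°
d = R·c = 6378.14 × 0.017886 = 114.1 km

114.1 km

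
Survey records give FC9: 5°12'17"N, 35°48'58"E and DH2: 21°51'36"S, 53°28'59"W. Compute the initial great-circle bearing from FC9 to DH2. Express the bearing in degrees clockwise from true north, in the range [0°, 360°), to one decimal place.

248.2°

FC9: φ = +5.20472°, λ = +35.81611°
DH2: φ = -21.86000°, λ = -53.48306°
Δλ = -89.2992°
y = sin Δλ · cos φ₂ = -0.928027
x = cos φ₁ sin φ₂ − sin φ₁ cos φ₂ cos Δλ = -0.371835
θ = atan2(y, x) = -111.8346° → 248.1654° (mod 360°)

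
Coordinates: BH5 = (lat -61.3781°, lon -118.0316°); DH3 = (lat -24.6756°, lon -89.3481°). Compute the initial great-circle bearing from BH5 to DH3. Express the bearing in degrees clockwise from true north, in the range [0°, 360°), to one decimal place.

Δλ = 28.6835°
y = sin Δλ · cos φ₂ = 0.436143
x = cos φ₁ sin φ₂ − sin φ₁ cos φ₂ cos Δλ = 0.499777
θ = atan2(y, x) = 41.1104° → 41.1104° (mod 360°)

41.1°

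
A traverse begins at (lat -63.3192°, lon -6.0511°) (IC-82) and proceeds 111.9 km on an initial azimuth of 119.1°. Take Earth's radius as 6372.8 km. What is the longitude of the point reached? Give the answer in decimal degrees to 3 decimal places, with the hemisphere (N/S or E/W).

δ = d/R = 111.9/6372.8 = 0.017559 rad
φ₂ = arcsin(sin φ₁ cos δ + cos φ₁ sin δ cos θ)
   = arcsin(-0.89352·0.99985 + 0.44902·0.01756·-0.48634) = -63.79481°
λ₂ = λ₁ + atan2(sin θ sin δ cos φ₁, cos δ − sin φ₁ sin φ₂) = -4.06011°

4.060°W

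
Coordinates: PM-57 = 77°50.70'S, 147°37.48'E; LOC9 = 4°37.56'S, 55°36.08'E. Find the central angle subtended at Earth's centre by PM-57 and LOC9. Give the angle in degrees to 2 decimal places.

PM-57: φ = -77.84500°, λ = +147.62467°
LOC9: φ = -4.62600°, λ = +55.60133°
Δφ = 73.2190°,  Δλ = -92.0233°
a = sin²(Δφ/2) + cos φ₁ cos φ₂ sin²(Δλ/2) = 0.464283
c = 2·arcsin(√a) = 1.499302 rad = 85.9037°

85.90°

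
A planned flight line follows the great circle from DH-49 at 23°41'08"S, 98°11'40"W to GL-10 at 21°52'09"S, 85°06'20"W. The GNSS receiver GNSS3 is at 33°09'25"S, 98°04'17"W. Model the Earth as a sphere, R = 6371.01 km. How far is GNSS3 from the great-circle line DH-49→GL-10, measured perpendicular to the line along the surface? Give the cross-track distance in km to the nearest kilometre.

DH-49: φ = -23.68556°, λ = -98.19444°
GL-10: φ = -21.86917°, λ = -85.10556°
GNSS3: φ = -33.15694°, λ = -98.07139°
δ₁₃ = central angle DH-49→GNSS3 = 0.165318 rad  (haversine)
θ₁₃ = bearing DH-49→GNSS3 = 179.374°,  θ₁₂ = bearing DH-49→GL-10 = 84.021°
dₓₜ = R·arcsin(sin δ₁₃ · sin(θ₁₃ − θ₁₂)) = 6371.01·arcsin(0.16457·sin(95.353°)) = 1048.605 km
|dₓₜ| = 1048.605 km

1049 km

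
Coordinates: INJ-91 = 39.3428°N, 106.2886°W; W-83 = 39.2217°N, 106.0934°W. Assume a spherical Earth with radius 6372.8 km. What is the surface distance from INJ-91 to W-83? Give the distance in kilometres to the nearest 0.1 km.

21.5 km

Δφ = -0.1211°,  Δλ = 0.1952°
a = sin²(Δφ/2) + cos φ₁ cos φ₂ sin²(Δλ/2) = 0.000003
c = 2·arcsin(√a) = 0.003380 rad = 0.1936°
d = R·c = 6372.8 × 0.003380 = 21.5 km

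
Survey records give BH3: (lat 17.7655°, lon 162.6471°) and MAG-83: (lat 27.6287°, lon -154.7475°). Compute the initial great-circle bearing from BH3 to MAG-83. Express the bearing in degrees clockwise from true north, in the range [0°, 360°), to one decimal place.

68.0°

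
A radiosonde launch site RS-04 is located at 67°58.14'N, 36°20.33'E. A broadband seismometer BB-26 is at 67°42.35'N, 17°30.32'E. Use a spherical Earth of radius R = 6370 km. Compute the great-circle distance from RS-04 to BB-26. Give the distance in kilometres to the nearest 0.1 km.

RS-04: φ = +67.96900°, λ = +36.33883°
BB-26: φ = +67.70583°, λ = +17.50533°
Δφ = -0.2632°,  Δλ = -18.8335°
a = sin²(Δφ/2) + cos φ₁ cos φ₂ sin²(Δλ/2) = 0.003815
c = 2·arcsin(√a) = 0.123604 rad = 7.0820°
d = R·c = 6370 × 0.123604 = 787.4 km

787.4 km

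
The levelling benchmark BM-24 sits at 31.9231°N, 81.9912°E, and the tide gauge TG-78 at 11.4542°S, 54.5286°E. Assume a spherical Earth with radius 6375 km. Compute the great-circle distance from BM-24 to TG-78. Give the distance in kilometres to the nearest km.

Δφ = -43.3773°,  Δλ = -27.4626°
a = sin²(Δφ/2) + cos φ₁ cos φ₂ sin²(Δλ/2) = 0.183447
c = 2·arcsin(√a) = 0.885236 rad = 50.7203°
d = R·c = 6375 × 0.885236 = 5643.4 km

5643 km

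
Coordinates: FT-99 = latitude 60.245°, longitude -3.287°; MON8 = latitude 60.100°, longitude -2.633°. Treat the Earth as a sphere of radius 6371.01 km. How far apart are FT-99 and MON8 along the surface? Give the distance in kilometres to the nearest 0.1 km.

Δφ = -0.1450°,  Δλ = 0.6540°
a = sin²(Δφ/2) + cos φ₁ cos φ₂ sin²(Δλ/2) = 0.000010
c = 2·arcsin(√a) = 0.006216 rad = 0.3561°
d = R·c = 6371.01 × 0.006216 = 39.6 km

39.6 km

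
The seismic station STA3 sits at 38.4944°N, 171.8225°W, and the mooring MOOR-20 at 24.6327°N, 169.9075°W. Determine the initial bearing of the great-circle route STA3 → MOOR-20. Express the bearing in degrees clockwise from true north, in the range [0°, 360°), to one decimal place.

172.8°

Δλ = 1.9150°
y = sin Δλ · cos φ₂ = 0.030376
x = cos φ₁ sin φ₂ − sin φ₁ cos φ₂ cos Δλ = -0.239263
θ = atan2(y, x) = 172.7647° → 172.7647° (mod 360°)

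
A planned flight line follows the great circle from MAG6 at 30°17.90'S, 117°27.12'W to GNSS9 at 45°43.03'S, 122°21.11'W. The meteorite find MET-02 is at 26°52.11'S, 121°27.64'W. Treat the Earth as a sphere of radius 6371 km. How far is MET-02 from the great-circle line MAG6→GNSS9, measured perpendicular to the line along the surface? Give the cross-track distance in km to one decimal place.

469.7 km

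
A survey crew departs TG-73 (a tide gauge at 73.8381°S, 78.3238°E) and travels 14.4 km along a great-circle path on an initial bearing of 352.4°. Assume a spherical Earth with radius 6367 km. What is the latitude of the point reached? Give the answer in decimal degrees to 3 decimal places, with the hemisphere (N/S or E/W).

73.710°S

δ = d/R = 14.4/6367 = 0.002262 rad
φ₂ = arcsin(sin φ₁ cos δ + cos φ₁ sin δ cos θ)
   = arcsin(-0.96048·1.00000 + 0.27835·0.00226·0.99122) = -73.70965°
λ₂ = λ₁ + atan2(sin θ sin δ cos φ₁, cos δ − sin φ₁ sin φ₂) = 78.26270°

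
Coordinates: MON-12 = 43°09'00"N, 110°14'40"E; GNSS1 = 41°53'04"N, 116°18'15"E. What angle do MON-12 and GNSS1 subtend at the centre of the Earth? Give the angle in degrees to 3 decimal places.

4.641°

MON-12: φ = +43.15000°, λ = +110.24444°
GNSS1: φ = +41.88444°, λ = +116.30417°
Δφ = -1.2656°,  Δλ = 6.0597°
a = sin²(Δφ/2) + cos φ₁ cos φ₂ sin²(Δλ/2) = 0.001639
c = 2·arcsin(√a) = 0.081002 rad = 4.6411°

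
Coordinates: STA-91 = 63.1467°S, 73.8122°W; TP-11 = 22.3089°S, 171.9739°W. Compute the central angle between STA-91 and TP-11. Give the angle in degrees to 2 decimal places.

Δφ = 40.8378°,  Δλ = -98.1617°
a = sin²(Δφ/2) + cos φ₁ cos φ₂ sin²(Δλ/2) = 0.360331
c = 2·arcsin(√a) = 1.287691 rad = 73.7793°

73.78°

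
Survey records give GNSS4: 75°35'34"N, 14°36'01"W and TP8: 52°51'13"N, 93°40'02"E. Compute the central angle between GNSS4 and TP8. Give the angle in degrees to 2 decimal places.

GNSS4: φ = +75.59278°, λ = -14.60028°
TP8: φ = +52.85361°, λ = +93.66722°
Δφ = -22.7392°,  Δλ = 108.2675°
a = sin²(Δφ/2) + cos φ₁ cos φ₂ sin²(Δλ/2) = 0.137534
c = 2·arcsin(√a) = 0.759859 rad = 43.5367°

43.54°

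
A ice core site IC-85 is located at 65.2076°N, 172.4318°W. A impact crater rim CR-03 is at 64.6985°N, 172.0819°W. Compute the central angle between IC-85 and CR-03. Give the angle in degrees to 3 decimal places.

Δφ = -0.5091°,  Δλ = 0.3499°
a = sin²(Δφ/2) + cos φ₁ cos φ₂ sin²(Δλ/2) = 0.000021
c = 2·arcsin(√a) = 0.009254 rad = 0.5302°

0.530°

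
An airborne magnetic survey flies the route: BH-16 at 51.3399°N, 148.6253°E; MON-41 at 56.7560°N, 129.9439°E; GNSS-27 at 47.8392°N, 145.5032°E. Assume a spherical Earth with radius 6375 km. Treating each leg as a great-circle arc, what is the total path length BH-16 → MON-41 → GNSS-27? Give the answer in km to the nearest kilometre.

2800 km

BH-16→MON-41: c = 0.212567 rad, d = 1355.12 km
MON-41→GNSS-27: c = 0.226627 rad, d = 1444.75 km
Total = 1355.12 + 1444.75 = 2799.86 km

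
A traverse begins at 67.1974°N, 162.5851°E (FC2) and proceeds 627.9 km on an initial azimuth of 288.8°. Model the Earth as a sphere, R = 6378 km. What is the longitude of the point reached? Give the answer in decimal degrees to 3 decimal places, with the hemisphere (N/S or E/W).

147.957°E

δ = d/R = 627.9/6378 = 0.098448 rad
φ₂ = arcsin(sin φ₁ cos δ + cos φ₁ sin δ cos θ)
   = arcsin(0.92185·0.99516 + 0.38756·0.09829·0.32227) = 68.38154°
λ₂ = λ₁ + atan2(sin θ sin δ cos φ₁, cos δ − sin φ₁ sin φ₂) = 147.95671°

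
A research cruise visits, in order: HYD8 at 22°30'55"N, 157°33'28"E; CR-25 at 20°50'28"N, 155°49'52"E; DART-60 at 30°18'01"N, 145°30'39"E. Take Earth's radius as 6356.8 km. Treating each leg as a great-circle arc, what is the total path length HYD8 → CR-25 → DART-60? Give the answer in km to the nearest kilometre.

1728 km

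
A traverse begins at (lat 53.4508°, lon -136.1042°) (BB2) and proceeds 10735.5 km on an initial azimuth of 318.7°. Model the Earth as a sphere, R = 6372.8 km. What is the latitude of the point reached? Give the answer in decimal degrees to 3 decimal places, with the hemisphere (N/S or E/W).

20.688°N

δ = d/R = 10735.5/6372.8 = 1.684581 rad
φ₂ = arcsin(sin φ₁ cos δ + cos φ₁ sin δ cos θ)
   = arcsin(0.80335·-0.11354 + 0.59551·0.99353·0.75126) = 20.68824°
λ₂ = λ₁ + atan2(sin θ sin δ cos φ₁, cos δ − sin φ₁ sin φ₂) = 88.39765°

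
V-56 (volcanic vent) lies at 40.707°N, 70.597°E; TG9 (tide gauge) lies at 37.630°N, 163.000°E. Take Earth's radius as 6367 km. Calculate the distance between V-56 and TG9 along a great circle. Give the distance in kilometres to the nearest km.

7567 km

Δφ = -3.0770°,  Δλ = 92.4030°
a = sin²(Δφ/2) + cos φ₁ cos φ₂ sin²(Δλ/2) = 0.313485
c = 2·arcsin(√a) = 1.188524 rad = 68.0974°
d = R·c = 6367 × 1.188524 = 7567.3 km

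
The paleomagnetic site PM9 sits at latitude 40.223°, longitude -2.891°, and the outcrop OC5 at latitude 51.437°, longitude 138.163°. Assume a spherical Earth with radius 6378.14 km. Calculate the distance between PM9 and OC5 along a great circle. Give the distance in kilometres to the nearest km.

Δφ = 11.2140°,  Δλ = 141.0540°
a = sin²(Δφ/2) + cos φ₁ cos φ₂ sin²(Δλ/2) = 0.432621
c = 2·arcsin(√a) = 1.435627 rad = 82.2554°
d = R·c = 6378.14 × 1.435627 = 9156.6 km

9157 km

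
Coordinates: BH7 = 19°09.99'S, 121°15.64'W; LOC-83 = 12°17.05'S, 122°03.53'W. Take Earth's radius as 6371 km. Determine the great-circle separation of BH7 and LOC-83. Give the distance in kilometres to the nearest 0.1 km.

770.0 km

BH7: φ = -19.16650°, λ = -121.26067°
LOC-83: φ = -12.28417°, λ = -122.05883°
Δφ = 6.8823°,  Δλ = -0.7982°
a = sin²(Δφ/2) + cos φ₁ cos φ₂ sin²(Δλ/2) = 0.003648
c = 2·arcsin(√a) = 0.120864 rad = 6.9250°
d = R·c = 6371 × 0.120864 = 770.0 km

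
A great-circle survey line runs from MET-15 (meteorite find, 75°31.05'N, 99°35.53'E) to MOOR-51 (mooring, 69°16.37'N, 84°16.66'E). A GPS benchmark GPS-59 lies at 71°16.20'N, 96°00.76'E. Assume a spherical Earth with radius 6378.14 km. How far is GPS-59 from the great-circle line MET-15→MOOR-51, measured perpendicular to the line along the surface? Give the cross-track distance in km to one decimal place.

MET-15: φ = +75.51750°, λ = +99.59217°
MOOR-51: φ = +69.27283°, λ = +84.27767°
GPS-59: φ = +71.27000°, λ = +96.01267°
δ₁₃ = central angle MET-15→GPS-59 = 0.076219 rad  (haversine)
θ₁₃ = bearing MET-15→GPS-59 = 195.265°,  θ₁₂ = bearing MET-15→MOOR-51 = 224.057°
dₓₜ = R·arcsin(sin δ₁₃ · sin(θ₁₃ − θ₁₂)) = 6378.14·arcsin(0.07615·sin(-28.791°)) = -233.959 km
|dₓₜ| = 233.959 km

234.0 km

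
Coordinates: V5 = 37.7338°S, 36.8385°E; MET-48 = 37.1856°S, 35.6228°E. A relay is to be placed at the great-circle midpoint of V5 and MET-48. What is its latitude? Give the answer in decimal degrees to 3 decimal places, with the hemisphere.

37.461°S

Bx = cos φ₂ cos Δλ = 0.796503,  By = cos φ₂ sin Δλ = -0.016903
φₘ = atan2(sin φ₁ + sin φ₂, √((cos φ₁ + Bx)² + By²)) = -37.46126°
λₘ = λ₁ + atan2(By, cos φ₁ + Bx) = 36.22842°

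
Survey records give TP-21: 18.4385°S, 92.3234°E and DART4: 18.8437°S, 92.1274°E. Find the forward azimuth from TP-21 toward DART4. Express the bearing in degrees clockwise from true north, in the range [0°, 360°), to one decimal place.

Δλ = -0.1960°
y = sin Δλ · cos φ₂ = -0.003237
x = cos φ₁ sin φ₂ − sin φ₁ cos φ₂ cos Δλ = -0.007074
θ = atan2(y, x) = -155.4076° → 204.5924° (mod 360°)

204.6°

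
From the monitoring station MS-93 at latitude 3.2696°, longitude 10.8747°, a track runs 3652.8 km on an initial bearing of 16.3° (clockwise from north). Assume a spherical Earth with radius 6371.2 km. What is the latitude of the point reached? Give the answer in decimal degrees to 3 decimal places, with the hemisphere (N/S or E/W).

δ = d/R = 3652.8/6371.2 = 0.573330 rad
φ₂ = arcsin(sin φ₁ cos δ + cos φ₁ sin δ cos θ)
   = arcsin(0.05703·0.84010 + 0.99837·0.54243·0.95981) = 34.58976°
λ₂ = λ₁ + atan2(sin θ sin δ cos φ₁, cos δ − sin φ₁ sin φ₂) = 21.53185°

34.590°N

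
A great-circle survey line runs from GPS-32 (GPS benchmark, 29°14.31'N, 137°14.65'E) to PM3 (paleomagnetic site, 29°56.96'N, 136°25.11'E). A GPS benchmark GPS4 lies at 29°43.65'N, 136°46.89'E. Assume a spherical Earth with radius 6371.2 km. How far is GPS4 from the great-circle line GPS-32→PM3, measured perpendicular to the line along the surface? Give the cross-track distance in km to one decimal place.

7.0 km

GPS-32: φ = +29.23850°, λ = +137.24417°
PM3: φ = +29.94933°, λ = +136.41850°
GPS4: φ = +29.72750°, λ = +136.78150°
δ₁₃ = central angle GPS-32→GPS4 = 0.011057 rad  (haversine)
θ₁₃ = bearing GPS-32→GPS4 = 320.638°,  θ₁₂ = bearing GPS-32→PM3 = 314.918°
dₓₜ = R·arcsin(sin δ₁₃ · sin(θ₁₃ − θ₁₂)) = 6371.2·arcsin(0.01106·sin(5.720°)) = 7.021 km
|dₓₜ| = 7.021 km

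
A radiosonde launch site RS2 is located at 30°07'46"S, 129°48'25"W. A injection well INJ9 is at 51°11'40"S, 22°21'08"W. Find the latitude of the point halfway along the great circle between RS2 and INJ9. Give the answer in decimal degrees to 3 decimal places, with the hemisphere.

54.821°S

RS2: φ = -30.12944°, λ = -129.80694°
INJ9: φ = -51.19444°, λ = -22.35222°
Bx = cos φ₂ cos Δλ = -0.187974,  By = cos φ₂ sin Δλ = 0.597823
φₘ = atan2(sin φ₁ + sin φ₂, √((cos φ₁ + Bx)² + By²)) = -54.82082°
λₘ = λ₁ + atan2(By, cos φ₁ + Bx) = -88.35753°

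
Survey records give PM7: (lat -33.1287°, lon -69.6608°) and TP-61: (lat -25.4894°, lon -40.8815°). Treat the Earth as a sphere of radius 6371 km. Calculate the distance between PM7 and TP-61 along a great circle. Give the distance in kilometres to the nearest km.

Δφ = 7.6393°,  Δλ = 28.7793°
a = sin²(Δφ/2) + cos φ₁ cos φ₂ sin²(Δλ/2) = 0.051124
c = 2·arcsin(√a) = 0.456156 rad = 26.1358°
d = R·c = 6371 × 0.456156 = 2906.2 km

2906 km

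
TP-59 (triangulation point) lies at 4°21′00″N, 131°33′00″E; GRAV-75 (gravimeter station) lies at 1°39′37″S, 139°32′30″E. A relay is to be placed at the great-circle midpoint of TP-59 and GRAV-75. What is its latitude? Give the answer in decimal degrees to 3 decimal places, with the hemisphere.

TP-59: φ = +4.35000°, λ = +131.55000°
GRAV-75: φ = -1.66028°, λ = +139.54167°
Bx = cos φ₂ cos Δλ = 0.989873,  By = cos φ₂ sin Δλ = 0.138971
φₘ = atan2(sin φ₁ + sin φ₂, √((cos φ₁ + Bx)² + By²)) = 1.34814°
λₘ = λ₁ + atan2(By, cos φ₁ + Bx) = 135.55077°

1.348°N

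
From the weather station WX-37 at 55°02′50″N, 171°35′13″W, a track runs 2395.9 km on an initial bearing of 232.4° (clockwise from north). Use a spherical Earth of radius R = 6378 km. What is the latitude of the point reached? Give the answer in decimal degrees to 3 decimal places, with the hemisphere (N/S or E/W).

WX-37: φ = +55.04722°, λ = -171.58694°
δ = d/R = 2395.9/6378 = 0.375651 rad
φ₂ = arcsin(sin φ₁ cos δ + cos φ₁ sin δ cos θ)
   = arcsin(0.81962·0.93027 + 0.57290·0.36688·-0.61015) = 39.36276°
λ₂ = λ₁ + atan2(sin θ sin δ cos φ₁, cos δ − sin φ₁ sin φ₂) = 166.32927°

39.363°N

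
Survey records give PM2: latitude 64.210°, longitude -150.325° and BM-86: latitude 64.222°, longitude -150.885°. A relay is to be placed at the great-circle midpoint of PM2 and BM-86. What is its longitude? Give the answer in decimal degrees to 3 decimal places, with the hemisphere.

150.605°W

Bx = cos φ₂ cos Δλ = 0.434865,  By = cos φ₂ sin Δλ = -0.004250
φₘ = atan2(sin φ₁ + sin φ₂, √((cos φ₁ + Bx)² + By²)) = 64.21627°
λₘ = λ₁ + atan2(By, cos φ₁ + Bx) = -150.60494°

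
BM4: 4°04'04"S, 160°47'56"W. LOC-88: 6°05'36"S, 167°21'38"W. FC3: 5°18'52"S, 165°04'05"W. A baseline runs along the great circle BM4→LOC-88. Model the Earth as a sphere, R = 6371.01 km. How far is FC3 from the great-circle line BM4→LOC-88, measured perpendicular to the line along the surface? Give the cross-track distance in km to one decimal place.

BM4: φ = -4.06778°, λ = -160.79889°
LOC-88: φ = -6.09333°, λ = -167.36056°
FC3: φ = -5.31444°, λ = -165.06806°
δ₁₃ = central angle BM4→FC3 = 0.077382 rad  (haversine)
θ₁₃ = bearing BM4→FC3 = 253.502°,  θ₁₂ = bearing BM4→LOC-88 = 252.509°
dₓₜ = R·arcsin(sin δ₁₃ · sin(θ₁₃ − θ₁₂)) = 6371.01·arcsin(0.07730·sin(0.994°)) = 8.540 km
|dₓₜ| = 8.540 km

8.5 km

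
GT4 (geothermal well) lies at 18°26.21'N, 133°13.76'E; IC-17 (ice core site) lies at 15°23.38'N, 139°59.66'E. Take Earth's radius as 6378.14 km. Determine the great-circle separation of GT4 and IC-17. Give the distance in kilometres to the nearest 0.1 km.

796.2 km

GT4: φ = +18.43683°, λ = +133.22933°
IC-17: φ = +15.38967°, λ = +139.99433°
Δφ = -3.0472°,  Δλ = 6.7650°
a = sin²(Δφ/2) + cos φ₁ cos φ₂ sin²(Δλ/2) = 0.003891
c = 2·arcsin(√a) = 0.124837 rad = 7.1526°
d = R·c = 6378.14 × 0.124837 = 796.2 km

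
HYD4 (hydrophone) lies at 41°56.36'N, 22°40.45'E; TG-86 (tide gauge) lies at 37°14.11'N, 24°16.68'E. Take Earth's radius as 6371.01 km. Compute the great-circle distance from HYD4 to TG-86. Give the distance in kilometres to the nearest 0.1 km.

540.8 km

HYD4: φ = +41.93933°, λ = +22.67417°
TG-86: φ = +37.23517°, λ = +24.27800°
Δφ = -4.7042°,  Δλ = 1.6038°
a = sin²(Δφ/2) + cos φ₁ cos φ₂ sin²(Δλ/2) = 0.001800
c = 2·arcsin(√a) = 0.084885 rad = 4.8636°
d = R·c = 6371.01 × 0.084885 = 540.8 km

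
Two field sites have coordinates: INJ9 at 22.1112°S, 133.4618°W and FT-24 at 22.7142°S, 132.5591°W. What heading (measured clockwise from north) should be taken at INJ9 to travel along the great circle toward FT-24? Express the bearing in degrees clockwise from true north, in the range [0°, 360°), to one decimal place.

126.0°

Δλ = 0.9027°
y = sin Δλ · cos φ₂ = 0.014533
x = cos φ₁ sin φ₂ − sin φ₁ cos φ₂ cos Δλ = -0.010567
θ = atan2(y, x) = 126.0225° → 126.0225° (mod 360°)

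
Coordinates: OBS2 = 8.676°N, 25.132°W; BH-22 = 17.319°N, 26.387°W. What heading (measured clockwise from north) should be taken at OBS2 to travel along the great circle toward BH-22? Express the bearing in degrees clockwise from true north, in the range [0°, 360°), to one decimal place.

Δλ = -1.2550°
y = sin Δλ · cos φ₂ = -0.020909
x = cos φ₁ sin φ₂ − sin φ₁ cos φ₂ cos Δλ = 0.150312
θ = atan2(y, x) = -7.9193° → 352.0807° (mod 360°)

352.1°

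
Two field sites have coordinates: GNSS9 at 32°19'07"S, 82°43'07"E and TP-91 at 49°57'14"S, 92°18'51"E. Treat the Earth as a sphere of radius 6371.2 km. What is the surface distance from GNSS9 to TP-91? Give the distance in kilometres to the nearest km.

2115 km

GNSS9: φ = -32.31861°, λ = +82.71861°
TP-91: φ = -49.95389°, λ = +92.31417°
Δφ = -17.6353°,  Δλ = 9.5956°
a = sin²(Δφ/2) + cos φ₁ cos φ₂ sin²(Δλ/2) = 0.027302
c = 2·arcsin(√a) = 0.331986 rad = 19.0214°
d = R·c = 6371.2 × 0.331986 = 2115.1 km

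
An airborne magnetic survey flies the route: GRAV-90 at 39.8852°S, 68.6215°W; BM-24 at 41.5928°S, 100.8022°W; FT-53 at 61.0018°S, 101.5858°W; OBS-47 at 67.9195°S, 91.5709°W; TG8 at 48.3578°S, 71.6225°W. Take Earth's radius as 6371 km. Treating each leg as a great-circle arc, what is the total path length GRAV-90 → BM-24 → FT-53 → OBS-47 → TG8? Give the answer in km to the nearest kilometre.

8210 km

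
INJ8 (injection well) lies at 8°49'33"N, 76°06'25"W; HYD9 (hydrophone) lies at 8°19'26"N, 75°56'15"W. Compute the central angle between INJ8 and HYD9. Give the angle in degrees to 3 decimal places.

INJ8: φ = +8.82583°, λ = -76.10694°
HYD9: φ = +8.32389°, λ = -75.93750°
Δφ = -0.5019°,  Δλ = 0.1694°
a = sin²(Δφ/2) + cos φ₁ cos φ₂ sin²(Δλ/2) = 0.000021
c = 2·arcsin(√a) = 0.009236 rad = 0.5292°

0.529°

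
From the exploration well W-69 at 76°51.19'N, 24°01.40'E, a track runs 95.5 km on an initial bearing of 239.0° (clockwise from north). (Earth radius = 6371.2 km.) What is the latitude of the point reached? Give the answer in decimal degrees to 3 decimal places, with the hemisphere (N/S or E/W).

76.391°N

W-69: φ = +76.85317°, λ = +24.02333°
δ = d/R = 95.5/6371.2 = 0.014989 rad
φ₂ = arcsin(sin φ₁ cos δ + cos φ₁ sin δ cos θ)
   = arcsin(0.97379·0.99989 + 0.22745·0.01499·-0.51504) = 76.39126°
λ₂ = λ₁ + atan2(sin θ sin δ cos φ₁, cos δ − sin φ₁ sin φ₂) = 20.89318°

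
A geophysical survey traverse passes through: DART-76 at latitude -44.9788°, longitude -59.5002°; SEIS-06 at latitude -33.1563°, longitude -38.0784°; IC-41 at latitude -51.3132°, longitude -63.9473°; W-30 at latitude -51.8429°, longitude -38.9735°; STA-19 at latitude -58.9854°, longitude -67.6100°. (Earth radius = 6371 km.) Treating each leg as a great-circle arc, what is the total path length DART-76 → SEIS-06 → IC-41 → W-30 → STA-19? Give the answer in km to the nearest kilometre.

8836 km

DART-76→SEIS-06: c = 0.354338 rad, d = 2257.49 km
SEIS-06→IC-41: c = 0.456116 rad, d = 2905.91 km
IC-41→W-30: c = 0.269703 rad, d = 1718.28 km
W-30→STA-19: c = 0.306815 rad, d = 1954.72 km
Total = 2257.49 + 2905.91 + 1718.28 + 1954.72 = 8836.39 km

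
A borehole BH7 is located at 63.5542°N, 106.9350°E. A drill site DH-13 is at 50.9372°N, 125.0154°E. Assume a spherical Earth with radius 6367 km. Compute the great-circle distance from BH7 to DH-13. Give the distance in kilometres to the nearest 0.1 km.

1761.0 km

Δφ = -12.6170°,  Δλ = 18.0804°
a = sin²(Δφ/2) + cos φ₁ cos φ₂ sin²(Δλ/2) = 0.019003
c = 2·arcsin(√a) = 0.276583 rad = 15.8470°
d = R·c = 6367 × 0.276583 = 1761.0 km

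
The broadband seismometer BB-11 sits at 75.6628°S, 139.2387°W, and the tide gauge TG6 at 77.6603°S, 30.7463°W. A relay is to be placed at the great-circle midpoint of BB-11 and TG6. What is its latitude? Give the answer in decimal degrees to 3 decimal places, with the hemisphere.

Bx = cos φ₂ cos Δλ = -0.067783,  By = cos φ₂ sin Δλ = 0.202673
φₘ = atan2(sin φ₁ + sin φ₂, √((cos φ₁ + Bx)² + By²)) = -82.07208°
λₘ = λ₁ + atan2(By, cos φ₁ + Bx) = -90.82343°

82.072°S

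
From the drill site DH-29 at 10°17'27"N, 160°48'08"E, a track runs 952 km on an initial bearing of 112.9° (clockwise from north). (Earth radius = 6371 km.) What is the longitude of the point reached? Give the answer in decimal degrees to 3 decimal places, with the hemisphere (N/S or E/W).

168.742°E

DH-29: φ = +10.29083°, λ = +160.80222°
δ = d/R = 952/6371 = 0.149427 rad
φ₂ = arcsin(sin φ₁ cos δ + cos φ₁ sin δ cos θ)
   = arcsin(0.17864·0.98886 + 0.98391·0.14887·-0.38912) = 6.87228°
λ₂ = λ₁ + atan2(sin θ sin δ cos φ₁, cos δ − sin φ₁ sin φ₂) = 168.74192°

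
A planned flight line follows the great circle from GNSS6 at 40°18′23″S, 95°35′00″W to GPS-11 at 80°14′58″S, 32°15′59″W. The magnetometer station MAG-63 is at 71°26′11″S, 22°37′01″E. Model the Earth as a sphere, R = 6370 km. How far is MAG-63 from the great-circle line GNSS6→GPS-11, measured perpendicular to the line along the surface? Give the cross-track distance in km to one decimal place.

647.8 km

GNSS6: φ = -40.30639°, λ = -95.58333°
GPS-11: φ = -80.24944°, λ = -32.26639°
MAG-63: φ = -71.43639°, λ = +22.61694°
δ₁₃ = central angle GNSS6→MAG-63 = 1.048937 rad  (haversine)
θ₁₃ = bearing GNSS6→MAG-63 = 161.116°,  θ₁₂ = bearing GNSS6→GPS-11 = 167.842°
dₓₜ = R·arcsin(sin δ₁₃ · sin(θ₁₃ − θ₁₂)) = 6370·arcsin(0.86689·sin(-6.726°)) = -647.837 km
|dₓₜ| = 647.837 km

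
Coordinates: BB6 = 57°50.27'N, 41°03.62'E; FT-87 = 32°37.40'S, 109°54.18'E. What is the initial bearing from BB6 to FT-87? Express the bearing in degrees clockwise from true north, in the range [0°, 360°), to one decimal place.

BB6: φ = +57.83783°, λ = +41.06033°
FT-87: φ = -32.62333°, λ = +109.90300°
Δλ = 68.8427°
y = sin Δλ · cos φ₂ = 0.785460
x = cos φ₁ sin φ₂ − sin φ₁ cos φ₂ cos Δλ = -0.544319
θ = atan2(y, x) = 124.7217° → 124.7217° (mod 360°)

124.7°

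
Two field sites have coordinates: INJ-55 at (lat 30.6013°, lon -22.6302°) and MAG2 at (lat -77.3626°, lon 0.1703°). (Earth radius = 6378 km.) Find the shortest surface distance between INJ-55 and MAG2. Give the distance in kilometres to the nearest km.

Δφ = -107.9639°,  Δλ = 22.8005°
a = sin²(Δφ/2) + cos φ₁ cos φ₂ sin²(Δλ/2) = 0.661566
c = 2·arcsin(√a) = 1.899834 rad = 108.8525°
d = R·c = 6378 × 1.899834 = 12117.1 km

12117 km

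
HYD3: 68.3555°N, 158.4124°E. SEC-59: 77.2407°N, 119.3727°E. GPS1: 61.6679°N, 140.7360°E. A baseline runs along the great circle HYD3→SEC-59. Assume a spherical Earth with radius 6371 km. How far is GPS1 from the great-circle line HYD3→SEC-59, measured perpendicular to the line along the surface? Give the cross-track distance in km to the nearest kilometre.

δ₁₃ = central angle HYD3→GPS1 = 0.173820 rad  (haversine)
θ₁₃ = bearing HYD3→GPS1 = 236.431°,  θ₁₂ = bearing HYD3→SEC-59 = 325.219°
dₓₜ = R·arcsin(sin δ₁₃ · sin(θ₁₃ − θ₁₂)) = 6371·arcsin(0.17295·sin(-88.788°)) = -1107.158 km
|dₓₜ| = 1107.158 km

1107 km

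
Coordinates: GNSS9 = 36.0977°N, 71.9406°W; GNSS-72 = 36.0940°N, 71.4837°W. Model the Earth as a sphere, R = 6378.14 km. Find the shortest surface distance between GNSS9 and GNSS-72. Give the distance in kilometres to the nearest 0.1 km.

41.1 km

Δφ = -0.0037°,  Δλ = 0.4569°
a = sin²(Δφ/2) + cos φ₁ cos φ₂ sin²(Δλ/2) = 0.000010
c = 2·arcsin(√a) = 0.006444 rad = 0.3692°
d = R·c = 6378.14 × 0.006444 = 41.1 km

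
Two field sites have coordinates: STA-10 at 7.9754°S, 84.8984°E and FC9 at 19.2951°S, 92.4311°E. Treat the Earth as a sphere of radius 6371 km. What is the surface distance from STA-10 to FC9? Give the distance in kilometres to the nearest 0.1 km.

Δφ = -11.3197°,  Δλ = 7.5327°
a = sin²(Δφ/2) + cos φ₁ cos φ₂ sin²(Δλ/2) = 0.013760
c = 2·arcsin(√a) = 0.235143 rad = 13.4727°
d = R·c = 6371 × 0.235143 = 1498.1 km

1498.1 km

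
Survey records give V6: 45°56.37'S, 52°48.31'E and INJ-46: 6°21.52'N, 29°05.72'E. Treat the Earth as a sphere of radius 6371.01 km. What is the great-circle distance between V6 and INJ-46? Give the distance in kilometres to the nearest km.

6273 km

V6: φ = -45.93950°, λ = +52.80517°
INJ-46: φ = +6.35867°, λ = +29.09533°
Δφ = 52.2982°,  Δλ = -23.7098°
a = sin²(Δφ/2) + cos φ₁ cos φ₂ sin²(Δλ/2) = 0.223392
c = 2·arcsin(√a) = 0.984577 rad = 56.4121°
d = R·c = 6371.01 × 0.984577 = 6272.7 km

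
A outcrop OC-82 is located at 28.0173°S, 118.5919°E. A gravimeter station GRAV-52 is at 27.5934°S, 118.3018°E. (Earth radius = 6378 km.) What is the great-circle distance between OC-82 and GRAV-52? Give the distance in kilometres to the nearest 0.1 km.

55.2 km

Δφ = 0.4239°,  Δλ = -0.2901°
a = sin²(Δφ/2) + cos φ₁ cos φ₂ sin²(Δλ/2) = 0.000019
c = 2·arcsin(√a) = 0.008648 rad = 0.4955°
d = R·c = 6378 × 0.008648 = 55.2 km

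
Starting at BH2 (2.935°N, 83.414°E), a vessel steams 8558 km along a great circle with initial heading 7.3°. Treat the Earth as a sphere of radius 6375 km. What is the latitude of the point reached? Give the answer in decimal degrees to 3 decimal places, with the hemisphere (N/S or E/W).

77.545°N

δ = d/R = 8558/6375 = 1.342431 rad
φ₂ = arcsin(sin φ₁ cos δ + cos φ₁ sin δ cos θ)
   = arcsin(0.05120·0.22639 + 0.99869·0.97404·0.99189) = 77.54535°
λ₂ = λ₁ + atan2(sin θ sin δ cos φ₁, cos δ − sin φ₁ sin φ₂) = 118.43487°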